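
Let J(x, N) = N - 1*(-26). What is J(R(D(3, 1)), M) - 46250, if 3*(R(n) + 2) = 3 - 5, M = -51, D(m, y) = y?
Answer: -46275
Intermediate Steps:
R(n) = -8/3 (R(n) = -2 + (3 - 5)/3 = -2 + (1/3)*(-2) = -2 - 2/3 = -8/3)
J(x, N) = 26 + N (J(x, N) = N + 26 = 26 + N)
J(R(D(3, 1)), M) - 46250 = (26 - 51) - 46250 = -25 - 46250 = -46275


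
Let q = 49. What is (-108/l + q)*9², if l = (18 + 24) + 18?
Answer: 19116/5 ≈ 3823.2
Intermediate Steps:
l = 60 (l = 42 + 18 = 60)
(-108/l + q)*9² = (-108/60 + 49)*9² = (-108*1/60 + 49)*81 = (-9/5 + 49)*81 = (236/5)*81 = 19116/5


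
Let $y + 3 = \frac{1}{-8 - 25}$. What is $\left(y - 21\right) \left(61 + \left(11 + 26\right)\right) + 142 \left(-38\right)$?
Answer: $- \frac{255782}{33} \approx -7751.0$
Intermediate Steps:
$y = - \frac{100}{33}$ ($y = -3 + \frac{1}{-8 - 25} = -3 + \frac{1}{-33} = -3 - \frac{1}{33} = - \frac{100}{33} \approx -3.0303$)
$\left(y - 21\right) \left(61 + \left(11 + 26\right)\right) + 142 \left(-38\right) = \left(- \frac{100}{33} - 21\right) \left(61 + \left(11 + 26\right)\right) + 142 \left(-38\right) = - \frac{793 \left(61 + 37\right)}{33} - 5396 = \left(- \frac{793}{33}\right) 98 - 5396 = - \frac{77714}{33} - 5396 = - \frac{255782}{33}$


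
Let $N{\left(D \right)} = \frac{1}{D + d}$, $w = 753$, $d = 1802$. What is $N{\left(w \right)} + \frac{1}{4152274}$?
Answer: $\frac{593547}{1515580010} \approx 0.00039163$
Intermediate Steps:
$N{\left(D \right)} = \frac{1}{1802 + D}$ ($N{\left(D \right)} = \frac{1}{D + 1802} = \frac{1}{1802 + D}$)
$N{\left(w \right)} + \frac{1}{4152274} = \frac{1}{1802 + 753} + \frac{1}{4152274} = \frac{1}{2555} + \frac{1}{4152274} = \frac{593547}{1515580010}$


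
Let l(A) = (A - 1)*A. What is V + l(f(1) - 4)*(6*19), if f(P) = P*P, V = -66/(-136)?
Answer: 93057/68 ≈ 1368.5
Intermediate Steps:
V = 33/68 (V = -66*(-1/136) = 33/68 ≈ 0.48529)
f(P) = P**2
l(A) = A*(-1 + A) (l(A) = (-1 + A)*A = A*(-1 + A))
V + l(f(1) - 4)*(6*19) = 33/68 + ((1**2 - 4)*(-1 + (1**2 - 4)))*(6*19) = 33/68 + ((1 - 4)*(-1 + (1 - 4)))*114 = 33/68 - 3*(-1 - 3)*114 = 33/68 - 3*(-4)*114 = 33/68 + 12*114 = 33/68 + 1368 = 93057/68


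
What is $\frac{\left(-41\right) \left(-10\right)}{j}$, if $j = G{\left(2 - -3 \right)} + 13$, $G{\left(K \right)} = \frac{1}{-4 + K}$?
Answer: $\frac{205}{7} \approx 29.286$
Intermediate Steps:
$j = 14$ ($j = \frac{1}{-4 + \left(2 - -3\right)} + 13 = \frac{1}{-4 + \left(2 + 3\right)} + 13 = \frac{1}{-4 + 5} + 13 = 1^{-1} + 13 = 1 + 13 = 14$)
$\frac{\left(-41\right) \left(-10\right)}{j} = \frac{\left(-41\right) \left(-10\right)}{14} = 410 \cdot \frac{1}{14} = \frac{205}{7}$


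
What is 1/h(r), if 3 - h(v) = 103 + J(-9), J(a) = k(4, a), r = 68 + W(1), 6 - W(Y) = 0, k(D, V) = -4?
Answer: -1/96 ≈ -0.010417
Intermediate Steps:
W(Y) = 6 (W(Y) = 6 - 1*0 = 6 + 0 = 6)
r = 74 (r = 68 + 6 = 74)
J(a) = -4
h(v) = -96 (h(v) = 3 - (103 - 4) = 3 - 1*99 = 3 - 99 = -96)
1/h(r) = 1/(-96) = -1/96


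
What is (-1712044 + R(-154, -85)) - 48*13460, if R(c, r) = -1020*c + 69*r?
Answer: -2206909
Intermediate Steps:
(-1712044 + R(-154, -85)) - 48*13460 = (-1712044 + (-1020*(-154) + 69*(-85))) - 48*13460 = (-1712044 + (157080 - 5865)) - 646080 = (-1712044 + 151215) - 646080 = -1560829 - 646080 = -2206909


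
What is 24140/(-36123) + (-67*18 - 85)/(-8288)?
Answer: -153437527/299387424 ≈ -0.51250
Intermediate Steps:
24140/(-36123) + (-67*18 - 85)/(-8288) = 24140*(-1/36123) + (-1206 - 85)*(-1/8288) = -24140/36123 - 1291*(-1/8288) = -24140/36123 + 1291/8288 = -153437527/299387424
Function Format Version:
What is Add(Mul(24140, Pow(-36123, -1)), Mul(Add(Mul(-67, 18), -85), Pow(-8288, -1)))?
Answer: Rational(-153437527, 299387424) ≈ -0.51250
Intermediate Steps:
Add(Mul(24140, Pow(-36123, -1)), Mul(Add(Mul(-67, 18), -85), Pow(-8288, -1))) = Add(Mul(24140, Rational(-1, 36123)), Mul(Add(-1206, -85), Rational(-1, 8288))) = Add(Rational(-24140, 36123), Mul(-1291, Rational(-1, 8288))) = Add(Rational(-24140, 36123), Rational(1291, 8288)) = Rational(-153437527, 299387424)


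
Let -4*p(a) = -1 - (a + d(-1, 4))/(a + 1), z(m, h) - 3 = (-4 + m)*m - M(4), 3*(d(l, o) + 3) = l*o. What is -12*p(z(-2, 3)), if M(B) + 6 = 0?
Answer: -58/11 ≈ -5.2727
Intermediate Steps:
M(B) = -6 (M(B) = -6 + 0 = -6)
d(l, o) = -3 + l*o/3 (d(l, o) = -3 + (l*o)/3 = -3 + l*o/3)
z(m, h) = 9 + m*(-4 + m) (z(m, h) = 3 + ((-4 + m)*m - 1*(-6)) = 3 + (m*(-4 + m) + 6) = 3 + (6 + m*(-4 + m)) = 9 + m*(-4 + m))
p(a) = ¼ + (-13/3 + a)/(4*(1 + a)) (p(a) = -(-1 - (a + (-3 + (⅓)*(-1)*4))/(a + 1))/4 = -(-1 - (a + (-3 - 4/3))/(1 + a))/4 = -(-1 - (a - 13/3)/(1 + a))/4 = -(-1 - (-13/3 + a)/(1 + a))/4 = ¼ + (-13/3 + a)/(4*(1 + a)))
-12*p(z(-2, 3)) = -2*(-5 + 3*(9 + (-2)² - 4*(-2)))/(1 + (9 + (-2)² - 4*(-2))) = -2*(-5 + 3*(9 + 4 + 8))/(1 + (9 + 4 + 8)) = -2*(-5 + 3*21)/(1 + 21) = -2*(-5 + 63)/22 = -2*58/22 = -12*29/66 = -58/11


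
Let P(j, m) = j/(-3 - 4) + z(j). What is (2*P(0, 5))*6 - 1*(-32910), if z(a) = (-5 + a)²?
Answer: 33210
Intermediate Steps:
P(j, m) = (-5 + j)² - j/7 (P(j, m) = j/(-3 - 4) + (-5 + j)² = j/(-7) + (-5 + j)² = -j/7 + (-5 + j)² = (-5 + j)² - j/7)
(2*P(0, 5))*6 - 1*(-32910) = (2*((-5 + 0)² - ⅐*0))*6 - 1*(-32910) = (2*((-5)² + 0))*6 + 32910 = (2*(25 + 0))*6 + 32910 = (2*25)*6 + 32910 = 50*6 + 32910 = 300 + 32910 = 33210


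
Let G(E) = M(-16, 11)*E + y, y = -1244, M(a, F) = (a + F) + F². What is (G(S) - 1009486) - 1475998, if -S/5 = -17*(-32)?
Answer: -2802248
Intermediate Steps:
M(a, F) = F + a + F² (M(a, F) = (F + a) + F² = F + a + F²)
S = -2720 (S = -(-85)*(-32) = -5*544 = -2720)
G(E) = -1244 + 116*E (G(E) = (11 - 16 + 11²)*E - 1244 = (11 - 16 + 121)*E - 1244 = 116*E - 1244 = -1244 + 116*E)
(G(S) - 1009486) - 1475998 = ((-1244 + 116*(-2720)) - 1009486) - 1475998 = ((-1244 - 315520) - 1009486) - 1475998 = (-316764 - 1009486) - 1475998 = -1326250 - 1475998 = -2802248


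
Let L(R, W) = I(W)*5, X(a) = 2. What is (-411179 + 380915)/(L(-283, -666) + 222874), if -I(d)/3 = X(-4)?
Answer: -7566/55711 ≈ -0.13581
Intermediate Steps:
I(d) = -6 (I(d) = -3*2 = -6)
L(R, W) = -30 (L(R, W) = -6*5 = -30)
(-411179 + 380915)/(L(-283, -666) + 222874) = (-411179 + 380915)/(-30 + 222874) = -30264/222844 = -30264*1/222844 = -7566/55711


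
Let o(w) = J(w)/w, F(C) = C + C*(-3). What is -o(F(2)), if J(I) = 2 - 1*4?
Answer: -½ ≈ -0.50000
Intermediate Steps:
J(I) = -2 (J(I) = 2 - 4 = -2)
F(C) = -2*C (F(C) = C - 3*C = -2*C)
o(w) = -2/w
-o(F(2)) = -(-2)/((-2*2)) = -(-2)/(-4) = -(-2)*(-1)/4 = -1*½ = -½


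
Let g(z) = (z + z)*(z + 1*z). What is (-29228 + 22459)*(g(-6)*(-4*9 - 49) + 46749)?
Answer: -233591421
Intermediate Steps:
g(z) = 4*z**2 (g(z) = (2*z)*(z + z) = (2*z)*(2*z) = 4*z**2)
(-29228 + 22459)*(g(-6)*(-4*9 - 49) + 46749) = (-29228 + 22459)*((4*(-6)**2)*(-4*9 - 49) + 46749) = -6769*((4*36)*(-36 - 49) + 46749) = -6769*(144*(-85) + 46749) = -6769*(-12240 + 46749) = -6769*34509 = -233591421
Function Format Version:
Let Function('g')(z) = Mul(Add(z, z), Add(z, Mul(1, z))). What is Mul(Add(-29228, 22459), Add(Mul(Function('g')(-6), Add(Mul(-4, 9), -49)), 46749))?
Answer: -233591421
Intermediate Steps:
Function('g')(z) = Mul(4, Pow(z, 2)) (Function('g')(z) = Mul(Mul(2, z), Add(z, z)) = Mul(Mul(2, z), Mul(2, z)) = Mul(4, Pow(z, 2)))
Mul(Add(-29228, 22459), Add(Mul(Function('g')(-6), Add(Mul(-4, 9), -49)), 46749)) = Mul(Add(-29228, 22459), Add(Mul(Mul(4, Pow(-6, 2)), Add(Mul(-4, 9), -49)), 46749)) = Mul(-6769, Add(Mul(Mul(4, 36), Add(-36, -49)), 46749)) = Mul(-6769, Add(Mul(144, -85), 46749)) = Mul(-6769, Add(-12240, 46749)) = Mul(-6769, 34509) = -233591421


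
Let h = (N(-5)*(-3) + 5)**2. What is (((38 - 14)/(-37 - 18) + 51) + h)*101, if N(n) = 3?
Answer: 369761/55 ≈ 6722.9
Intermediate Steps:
h = 16 (h = (3*(-3) + 5)**2 = (-9 + 5)**2 = (-4)**2 = 16)
(((38 - 14)/(-37 - 18) + 51) + h)*101 = (((38 - 14)/(-37 - 18) + 51) + 16)*101 = ((24/(-55) + 51) + 16)*101 = ((24*(-1/55) + 51) + 16)*101 = ((-24/55 + 51) + 16)*101 = (2781/55 + 16)*101 = (3661/55)*101 = 369761/55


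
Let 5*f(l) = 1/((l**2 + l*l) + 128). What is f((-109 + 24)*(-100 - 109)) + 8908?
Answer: 28113228344121/3155952890 ≈ 8908.0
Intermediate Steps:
f(l) = 1/(5*(128 + 2*l**2)) (f(l) = 1/(5*((l**2 + l*l) + 128)) = 1/(5*((l**2 + l**2) + 128)) = 1/(5*(2*l**2 + 128)) = 1/(5*(128 + 2*l**2)))
f((-109 + 24)*(-100 - 109)) + 8908 = 1/(10*(64 + ((-109 + 24)*(-100 - 109))**2)) + 8908 = 1/(10*(64 + (-85*(-209))**2)) + 8908 = 1/(10*(64 + 17765**2)) + 8908 = 1/(10*(64 + 315595225)) + 8908 = (1/10)/315595289 + 8908 = (1/10)*(1/315595289) + 8908 = 1/3155952890 + 8908 = 28113228344121/3155952890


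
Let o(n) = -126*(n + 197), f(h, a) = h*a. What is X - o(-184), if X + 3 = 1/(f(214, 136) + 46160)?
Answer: 123056641/75264 ≈ 1635.0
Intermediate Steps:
f(h, a) = a*h
o(n) = -24822 - 126*n (o(n) = -126*(197 + n) = -24822 - 126*n)
X = -225791/75264 (X = -3 + 1/(136*214 + 46160) = -3 + 1/(29104 + 46160) = -3 + 1/75264 = -225791/75264 ≈ -3.0000)
X - o(-184) = -225791/75264 - (-24822 - 126*(-184)) = -225791/75264 - (-24822 + 23184) = -225791/75264 - 1*(-1638) = -225791/75264 + 1638 = 123056641/75264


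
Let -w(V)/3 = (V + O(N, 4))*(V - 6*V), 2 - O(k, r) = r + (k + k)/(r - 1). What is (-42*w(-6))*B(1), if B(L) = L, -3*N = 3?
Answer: -27720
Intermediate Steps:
N = -1 (N = -1/3*3 = -1)
O(k, r) = 2 - r - 2*k/(-1 + r) (O(k, r) = 2 - (r + (k + k)/(r - 1)) = 2 - (r + (2*k)/(-1 + r)) = 2 - (r + 2*k/(-1 + r)) = 2 + (-r - 2*k/(-1 + r)) = 2 - r - 2*k/(-1 + r))
w(V) = 15*V*(-4/3 + V) (w(V) = -3*(V + (-2 - 1*4**2 - 2*(-1) + 3*4)/(-1 + 4))*(V - 6*V) = -3*(V + (-2 - 1*16 + 2 + 12)/3)*(-5*V) = -3*(V + (-2 - 16 + 2 + 12)/3)*(-5*V) = -3*(V + (1/3)*(-4))*(-5*V) = -3*(V - 4/3)*(-5*V) = -3*(-4/3 + V)*(-5*V) = -(-15)*V*(-4/3 + V) = 15*V*(-4/3 + V))
(-42*w(-6))*B(1) = -210*(-6)*(-4 + 3*(-6))*1 = -210*(-6)*(-4 - 18)*1 = -210*(-6)*(-22)*1 = -42*660*1 = -27720*1 = -27720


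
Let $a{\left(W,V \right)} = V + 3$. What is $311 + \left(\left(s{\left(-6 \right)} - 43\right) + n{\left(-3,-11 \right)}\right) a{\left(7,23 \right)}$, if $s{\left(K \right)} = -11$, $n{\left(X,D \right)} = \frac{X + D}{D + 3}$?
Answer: $- \frac{2095}{2} \approx -1047.5$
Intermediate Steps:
$a{\left(W,V \right)} = 3 + V$
$n{\left(X,D \right)} = \frac{D + X}{3 + D}$
$311 + \left(\left(s{\left(-6 \right)} - 43\right) + n{\left(-3,-11 \right)}\right) a{\left(7,23 \right)} = 311 + \left(\left(-11 - 43\right) + \frac{-11 - 3}{3 - 11}\right) \left(3 + 23\right) = 311 + \left(-54 + \frac{1}{-8} \left(-14\right)\right) 26 = 311 + \left(-54 - - \frac{7}{4}\right) 26 = 311 + \left(-54 + \frac{7}{4}\right) 26 = 311 - \frac{2717}{2} = - \frac{2095}{2}$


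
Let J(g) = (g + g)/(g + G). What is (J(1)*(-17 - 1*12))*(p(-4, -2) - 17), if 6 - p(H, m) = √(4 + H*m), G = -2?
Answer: -638 - 116*√3 ≈ -838.92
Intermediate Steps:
J(g) = 2*g/(-2 + g) (J(g) = (g + g)/(g - 2) = (2*g)/(-2 + g) = 2*g/(-2 + g))
p(H, m) = 6 - √(4 + H*m)
(J(1)*(-17 - 1*12))*(p(-4, -2) - 17) = ((2*1/(-2 + 1))*(-17 - 1*12))*((6 - √(4 - 4*(-2))) - 17) = ((2*1/(-1))*(-17 - 12))*((6 - √(4 + 8)) - 17) = ((2*1*(-1))*(-29))*((6 - √12) - 17) = (-2*(-29))*((6 - 2*√3) - 17) = 58*((6 - 2*√3) - 17) = 58*(-11 - 2*√3) = -638 - 116*√3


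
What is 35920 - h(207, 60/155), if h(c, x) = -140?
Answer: 36060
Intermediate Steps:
35920 - h(207, 60/155) = 35920 - 1*(-140) = 35920 + 140 = 36060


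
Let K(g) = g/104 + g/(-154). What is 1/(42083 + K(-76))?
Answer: 2002/84249691 ≈ 2.3763e-5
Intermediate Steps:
K(g) = 25*g/8008 (K(g) = g*(1/104) + g*(-1/154) = g/104 - g/154 = 25*g/8008)
1/(42083 + K(-76)) = 1/(42083 + (25/8008)*(-76)) = 1/(42083 - 475/2002) = 1/(84249691/2002) = 2002/84249691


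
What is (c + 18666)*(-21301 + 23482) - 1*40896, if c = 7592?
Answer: 57227802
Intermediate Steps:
(c + 18666)*(-21301 + 23482) - 1*40896 = (7592 + 18666)*(-21301 + 23482) - 1*40896 = 26258*2181 - 40896 = 57268698 - 40896 = 57227802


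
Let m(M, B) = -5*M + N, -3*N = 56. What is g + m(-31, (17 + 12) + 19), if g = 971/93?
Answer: 4550/31 ≈ 146.77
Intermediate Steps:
N = -56/3 (N = -⅓*56 = -56/3 ≈ -18.667)
g = 971/93 (g = 971*(1/93) = 971/93 ≈ 10.441)
m(M, B) = -56/3 - 5*M (m(M, B) = -5*M - 56/3 = -56/3 - 5*M)
g + m(-31, (17 + 12) + 19) = 971/93 + (-56/3 - 5*(-31)) = 971/93 + (-56/3 + 155) = 971/93 + 409/3 = 4550/31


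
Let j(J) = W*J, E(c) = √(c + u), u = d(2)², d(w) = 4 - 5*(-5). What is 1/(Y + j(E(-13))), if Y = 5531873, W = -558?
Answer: 5531873/30601361078737 + 3348*√23/30601361078737 ≈ 1.8130e-7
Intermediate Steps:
d(w) = 29 (d(w) = 4 + 25 = 29)
u = 841 (u = 29² = 841)
E(c) = √(841 + c) (E(c) = √(c + 841) = √(841 + c))
j(J) = -558*J
1/(Y + j(E(-13))) = 1/(5531873 - 558*√(841 - 13)) = 1/(5531873 - 3348*√23)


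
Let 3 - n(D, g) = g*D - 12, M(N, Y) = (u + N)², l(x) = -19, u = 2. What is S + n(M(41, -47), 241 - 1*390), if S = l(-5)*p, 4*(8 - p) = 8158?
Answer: 628229/2 ≈ 3.1411e+5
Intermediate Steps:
p = -4063/2 (p = 8 - ¼*8158 = 8 - 4079/2 = -4063/2 ≈ -2031.5)
M(N, Y) = (2 + N)²
n(D, g) = 15 - D*g (n(D, g) = 3 - (g*D - 12) = 3 - (D*g - 12) = 3 - (-12 + D*g) = 3 + (12 - D*g) = 15 - D*g)
S = 77197/2 (S = -19*(-4063/2) = 77197/2 ≈ 38599.)
S + n(M(41, -47), 241 - 1*390) = 77197/2 + (15 - (2 + 41)²*(241 - 1*390)) = 77197/2 + (15 - 1*43²*(241 - 390)) = 77197/2 + (15 - 1*1849*(-149)) = 77197/2 + (15 + 275501) = 77197/2 + 275516 = 628229/2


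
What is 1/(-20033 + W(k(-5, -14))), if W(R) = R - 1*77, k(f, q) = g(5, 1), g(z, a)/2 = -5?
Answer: -1/20120 ≈ -4.9702e-5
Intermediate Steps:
g(z, a) = -10 (g(z, a) = 2*(-5) = -10)
k(f, q) = -10
W(R) = -77 + R (W(R) = R - 77 = -77 + R)
1/(-20033 + W(k(-5, -14))) = 1/(-20033 + (-77 - 10)) = 1/(-20033 - 87) = 1/(-20120) = -1/20120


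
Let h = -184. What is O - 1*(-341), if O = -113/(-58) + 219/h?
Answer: 1823621/5336 ≈ 341.76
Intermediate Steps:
O = 4045/5336 (O = -113/(-58) + 219/(-184) = -113*(-1/58) + 219*(-1/184) = 113/58 - 219/184 = 4045/5336 ≈ 0.75806)
O - 1*(-341) = 4045/5336 - 1*(-341) = 4045/5336 + 341 = 1823621/5336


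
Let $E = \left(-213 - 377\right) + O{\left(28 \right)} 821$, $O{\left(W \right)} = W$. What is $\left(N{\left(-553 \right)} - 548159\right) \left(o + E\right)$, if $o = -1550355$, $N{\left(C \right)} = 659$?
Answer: $836556457500$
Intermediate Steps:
$E = 22398$ ($E = \left(-213 - 377\right) + 28 \cdot 821 = -590 + 22988 = 22398$)
$\left(N{\left(-553 \right)} - 548159\right) \left(o + E\right) = \left(659 - 548159\right) \left(-1550355 + 22398\right) = \left(-547500\right) \left(-1527957\right) = 836556457500$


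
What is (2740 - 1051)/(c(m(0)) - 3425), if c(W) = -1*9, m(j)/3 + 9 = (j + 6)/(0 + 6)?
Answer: -1689/3434 ≈ -0.49185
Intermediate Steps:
m(j) = -24 + j/2 (m(j) = -27 + 3*((j + 6)/(0 + 6)) = -27 + 3*((6 + j)/6) = -27 + 3*((6 + j)*(⅙)) = -27 + 3*(1 + j/6) = -27 + (3 + j/2) = -24 + j/2)
c(W) = -9
(2740 - 1051)/(c(m(0)) - 3425) = (2740 - 1051)/(-9 - 3425) = 1689/(-3434) = 1689*(-1/3434) = -1689/3434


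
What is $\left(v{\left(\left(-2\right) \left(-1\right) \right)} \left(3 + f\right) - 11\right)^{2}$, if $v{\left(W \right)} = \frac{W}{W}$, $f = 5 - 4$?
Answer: $49$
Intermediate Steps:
$f = 1$ ($f = 5 - 4 = 1$)
$v{\left(W \right)} = 1$
$\left(v{\left(\left(-2\right) \left(-1\right) \right)} \left(3 + f\right) - 11\right)^{2} = \left(1 \left(3 + 1\right) - 11\right)^{2} = \left(1 \cdot 4 - 11\right)^{2} = \left(4 - 11\right)^{2} = \left(-7\right)^{2} = 49$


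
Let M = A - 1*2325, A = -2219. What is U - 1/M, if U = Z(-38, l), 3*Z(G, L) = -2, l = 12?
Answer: -9085/13632 ≈ -0.66645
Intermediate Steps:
M = -4544 (M = -2219 - 1*2325 = -2219 - 2325 = -4544)
Z(G, L) = -⅔ (Z(G, L) = (⅓)*(-2) = -⅔)
U = -⅔ ≈ -0.66667
U - 1/M = -⅔ - 1/(-4544) = -⅔ - 1*(-1/4544) = -⅔ + 1/4544 = -9085/13632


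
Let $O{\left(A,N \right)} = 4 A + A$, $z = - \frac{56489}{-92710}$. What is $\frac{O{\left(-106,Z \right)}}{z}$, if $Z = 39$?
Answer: $- \frac{49136300}{56489} \approx -869.84$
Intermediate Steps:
$z = \frac{56489}{92710}$ ($z = \left(-56489\right) \left(- \frac{1}{92710}\right) = \frac{56489}{92710} \approx 0.60931$)
$O{\left(A,N \right)} = 5 A$
$\frac{O{\left(-106,Z \right)}}{z} = \frac{5 \left(-106\right)}{\frac{56489}{92710}} = \left(-530\right) \frac{92710}{56489} = - \frac{49136300}{56489}$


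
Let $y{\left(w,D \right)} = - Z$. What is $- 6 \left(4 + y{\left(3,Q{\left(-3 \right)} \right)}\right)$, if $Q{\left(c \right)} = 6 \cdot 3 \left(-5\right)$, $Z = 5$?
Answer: $6$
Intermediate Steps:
$Q{\left(c \right)} = -90$ ($Q{\left(c \right)} = 18 \left(-5\right) = -90$)
$y{\left(w,D \right)} = -5$ ($y{\left(w,D \right)} = \left(-1\right) 5 = -5$)
$- 6 \left(4 + y{\left(3,Q{\left(-3 \right)} \right)}\right) = - 6 \left(4 - 5\right) = \left(-6\right) \left(-1\right) = 6$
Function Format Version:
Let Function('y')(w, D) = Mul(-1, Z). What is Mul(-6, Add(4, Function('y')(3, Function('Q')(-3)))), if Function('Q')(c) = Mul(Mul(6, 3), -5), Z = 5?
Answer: 6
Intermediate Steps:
Function('Q')(c) = -90 (Function('Q')(c) = Mul(18, -5) = -90)
Function('y')(w, D) = -5 (Function('y')(w, D) = Mul(-1, 5) = -5)
Mul(-6, Add(4, Function('y')(3, Function('Q')(-3)))) = Mul(-6, Add(4, -5)) = Mul(-6, -1) = 6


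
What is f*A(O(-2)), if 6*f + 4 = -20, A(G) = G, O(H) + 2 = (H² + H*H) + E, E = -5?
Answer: -4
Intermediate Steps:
O(H) = -7 + 2*H² (O(H) = -2 + ((H² + H*H) - 5) = -2 + ((H² + H²) - 5) = -2 + (2*H² - 5) = -2 + (-5 + 2*H²) = -7 + 2*H²)
f = -4 (f = -⅔ + (⅙)*(-20) = -⅔ - 10/3 = -4)
f*A(O(-2)) = -4*(-7 + 2*(-2)²) = -4*(-7 + 2*4) = -4*(-7 + 8) = -4*1 = -4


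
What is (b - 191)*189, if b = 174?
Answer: -3213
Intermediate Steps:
(b - 191)*189 = (174 - 191)*189 = -17*189 = -3213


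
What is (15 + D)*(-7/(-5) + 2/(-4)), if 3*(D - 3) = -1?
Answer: 159/10 ≈ 15.900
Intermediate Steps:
D = 8/3 (D = 3 + (⅓)*(-1) = 3 - ⅓ = 8/3 ≈ 2.6667)
(15 + D)*(-7/(-5) + 2/(-4)) = (15 + 8/3)*(-7/(-5) + 2/(-4)) = 53*(-7*(-⅕) + 2*(-¼))/3 = 53*(7/5 - ½)/3 = (53/3)*(9/10) = 159/10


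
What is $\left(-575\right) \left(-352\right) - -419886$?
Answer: $622286$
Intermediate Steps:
$\left(-575\right) \left(-352\right) - -419886 = 202400 + 419886 = 622286$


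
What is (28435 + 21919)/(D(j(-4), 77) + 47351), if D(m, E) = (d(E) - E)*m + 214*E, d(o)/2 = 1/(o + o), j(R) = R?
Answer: 3877258/4938545 ≈ 0.78510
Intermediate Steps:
d(o) = 1/o (d(o) = 2/(o + o) = 2/((2*o)) = 2*(1/(2*o)) = 1/o)
D(m, E) = 214*E + m*(1/E - E) (D(m, E) = (1/E - E)*m + 214*E = m*(1/E - E) + 214*E = 214*E + m*(1/E - E))
(28435 + 21919)/(D(j(-4), 77) + 47351) = (28435 + 21919)/((-4 + 77²*(214 - 1*(-4)))/77 + 47351) = 50354/((-4 + 5929*(214 + 4))/77 + 47351) = 50354/((-4 + 5929*218)/77 + 47351) = 50354/((-4 + 1292522)/77 + 47351) = 50354/((1/77)*1292518 + 47351) = 50354/(1292518/77 + 47351) = 50354/(4938545/77) = 50354*(77/4938545) = 3877258/4938545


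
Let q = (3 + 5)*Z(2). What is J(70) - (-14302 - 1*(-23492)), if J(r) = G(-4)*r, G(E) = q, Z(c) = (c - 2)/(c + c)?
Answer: -9190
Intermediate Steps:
Z(c) = (-2 + c)/(2*c) (Z(c) = (-2 + c)/((2*c)) = (-2 + c)*(1/(2*c)) = (-2 + c)/(2*c))
q = 0 (q = (3 + 5)*((½)*(-2 + 2)/2) = 8*((½)*(½)*0) = 8*0 = 0)
G(E) = 0
J(r) = 0 (J(r) = 0*r = 0)
J(70) - (-14302 - 1*(-23492)) = 0 - (-14302 - 1*(-23492)) = 0 - (-14302 + 23492) = 0 - 1*9190 = 0 - 9190 = -9190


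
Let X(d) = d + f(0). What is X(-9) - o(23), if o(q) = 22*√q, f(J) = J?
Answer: -9 - 22*√23 ≈ -114.51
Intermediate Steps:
X(d) = d (X(d) = d + 0 = d)
X(-9) - o(23) = -9 - 22*√23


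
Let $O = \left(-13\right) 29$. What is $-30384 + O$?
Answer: $-30761$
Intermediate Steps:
$O = -377$
$-30384 + O = -30384 - 377 = -30761$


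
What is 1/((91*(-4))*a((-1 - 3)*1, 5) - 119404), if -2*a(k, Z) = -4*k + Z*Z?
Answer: -1/111942 ≈ -8.9332e-6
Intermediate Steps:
a(k, Z) = 2*k - Z²/2 (a(k, Z) = -(-4*k + Z*Z)/2 = -(-4*k + Z²)/2 = -(Z² - 4*k)/2 = 2*k - Z²/2)
1/((91*(-4))*a((-1 - 3)*1, 5) - 119404) = 1/((91*(-4))*(2*((-1 - 3)*1) - ½*5²) - 119404) = 1/(-364*(2*(-4*1) - ½*25) - 119404) = 1/(-364*(2*(-4) - 25/2) - 119404) = 1/(-364*(-8 - 25/2) - 119404) = 1/(-364*(-41/2) - 119404) = 1/(7462 - 119404) = 1/(-111942) = -1/111942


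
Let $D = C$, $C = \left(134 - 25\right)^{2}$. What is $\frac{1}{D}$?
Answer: $\frac{1}{11881} \approx 8.4168 \cdot 10^{-5}$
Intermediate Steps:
$C = 11881$ ($C = 109^{2} = 11881$)
$D = 11881$
$\frac{1}{D} = \frac{1}{11881}$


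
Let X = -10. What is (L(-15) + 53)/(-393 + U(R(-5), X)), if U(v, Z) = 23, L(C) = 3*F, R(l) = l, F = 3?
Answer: -31/185 ≈ -0.16757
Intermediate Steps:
L(C) = 9 (L(C) = 3*3 = 9)
(L(-15) + 53)/(-393 + U(R(-5), X)) = (9 + 53)/(-393 + 23) = 62/(-370) = 62*(-1/370) = -31/185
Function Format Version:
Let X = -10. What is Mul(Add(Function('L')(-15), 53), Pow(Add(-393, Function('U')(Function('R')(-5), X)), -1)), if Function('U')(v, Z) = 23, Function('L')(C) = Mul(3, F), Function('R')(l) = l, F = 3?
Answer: Rational(-31, 185) ≈ -0.16757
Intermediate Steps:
Function('L')(C) = 9 (Function('L')(C) = Mul(3, 3) = 9)
Mul(Add(Function('L')(-15), 53), Pow(Add(-393, Function('U')(Function('R')(-5), X)), -1)) = Mul(Add(9, 53), Pow(Add(-393, 23), -1)) = Mul(62, Pow(-370, -1)) = Mul(62, Rational(-1, 370)) = Rational(-31, 185)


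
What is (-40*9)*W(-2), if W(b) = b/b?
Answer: -360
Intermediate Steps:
W(b) = 1
(-40*9)*W(-2) = -40*9*1 = -360*1 = -360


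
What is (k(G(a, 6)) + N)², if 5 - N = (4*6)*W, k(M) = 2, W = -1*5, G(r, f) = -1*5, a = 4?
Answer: 16129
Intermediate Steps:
G(r, f) = -5
W = -5
N = 125 (N = 5 - 4*6*(-5) = 5 - 24*(-5) = 5 - 1*(-120) = 5 + 120 = 125)
(k(G(a, 6)) + N)² = (2 + 125)² = 127² = 16129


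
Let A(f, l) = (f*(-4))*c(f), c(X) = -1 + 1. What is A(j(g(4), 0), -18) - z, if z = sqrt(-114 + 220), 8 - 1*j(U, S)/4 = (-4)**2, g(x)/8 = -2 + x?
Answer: -sqrt(106) ≈ -10.296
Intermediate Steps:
g(x) = -16 + 8*x (g(x) = 8*(-2 + x) = -16 + 8*x)
j(U, S) = -32 (j(U, S) = 32 - 4*(-4)**2 = 32 - 4*16 = 32 - 64 = -32)
c(X) = 0
A(f, l) = 0 (A(f, l) = (f*(-4))*0 = -4*f*0 = 0)
z = sqrt(106) ≈ 10.296
A(j(g(4), 0), -18) - z = 0 - sqrt(106) = -sqrt(106)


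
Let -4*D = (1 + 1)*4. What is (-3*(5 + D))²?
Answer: 81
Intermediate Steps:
D = -2 (D = -(1 + 1)*4/4 = -4/2 = -¼*8 = -2)
(-3*(5 + D))² = (-3*(5 - 2))² = (-3*3)² = (-9)² = 81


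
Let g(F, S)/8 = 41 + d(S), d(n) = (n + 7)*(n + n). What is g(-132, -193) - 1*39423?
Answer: 535273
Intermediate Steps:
d(n) = 2*n*(7 + n) (d(n) = (7 + n)*(2*n) = 2*n*(7 + n))
g(F, S) = 328 + 16*S*(7 + S) (g(F, S) = 8*(41 + 2*S*(7 + S)) = 328 + 16*S*(7 + S))
g(-132, -193) - 1*39423 = (328 + 16*(-193)*(7 - 193)) - 1*39423 = (328 + 16*(-193)*(-186)) - 39423 = (328 + 574368) - 39423 = 574696 - 39423 = 535273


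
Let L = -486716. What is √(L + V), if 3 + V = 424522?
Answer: 41*I*√37 ≈ 249.39*I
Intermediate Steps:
V = 424519 (V = -3 + 424522 = 424519)
√(L + V) = √(-486716 + 424519) = √(-62197) = 41*I*√37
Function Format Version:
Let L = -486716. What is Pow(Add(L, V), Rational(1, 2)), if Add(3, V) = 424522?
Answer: Mul(41, I, Pow(37, Rational(1, 2))) ≈ Mul(249.39, I)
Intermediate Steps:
V = 424519 (V = Add(-3, 424522) = 424519)
Pow(Add(L, V), Rational(1, 2)) = Pow(Add(-486716, 424519), Rational(1, 2)) = Pow(-62197, Rational(1, 2)) = Mul(41, I, Pow(37, Rational(1, 2)))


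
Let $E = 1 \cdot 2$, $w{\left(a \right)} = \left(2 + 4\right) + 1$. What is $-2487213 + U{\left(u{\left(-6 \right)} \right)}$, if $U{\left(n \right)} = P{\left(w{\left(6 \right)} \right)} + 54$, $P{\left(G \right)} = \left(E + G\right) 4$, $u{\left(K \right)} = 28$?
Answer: $-2487123$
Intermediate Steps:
$w{\left(a \right)} = 7$ ($w{\left(a \right)} = 6 + 1 = 7$)
$E = 2$
$P{\left(G \right)} = 8 + 4 G$ ($P{\left(G \right)} = \left(2 + G\right) 4 = 8 + 4 G$)
$U{\left(n \right)} = 90$ ($U{\left(n \right)} = \left(8 + 4 \cdot 7\right) + 54 = \left(8 + 28\right) + 54 = 36 + 54 = 90$)
$-2487213 + U{\left(u{\left(-6 \right)} \right)} = -2487213 + 90 = -2487123$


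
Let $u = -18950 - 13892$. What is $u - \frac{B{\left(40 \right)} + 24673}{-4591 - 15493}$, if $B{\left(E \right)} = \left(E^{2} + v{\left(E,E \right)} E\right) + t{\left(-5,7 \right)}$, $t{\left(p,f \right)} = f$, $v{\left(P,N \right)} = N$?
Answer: $- \frac{164892712}{5021} \approx -32841.0$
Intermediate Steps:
$u = -32842$
$B{\left(E \right)} = 7 + 2 E^{2}$ ($B{\left(E \right)} = \left(E^{2} + E E\right) + 7 = \left(E^{2} + E^{2}\right) + 7 = 2 E^{2} + 7 = 7 + 2 E^{2}$)
$u - \frac{B{\left(40 \right)} + 24673}{-4591 - 15493} = -32842 - \frac{\left(7 + 2 \cdot 40^{2}\right) + 24673}{-4591 - 15493} = -32842 - \frac{\left(7 + 2 \cdot 1600\right) + 24673}{-20084} = -32842 - \left(\left(7 + 3200\right) + 24673\right) \left(- \frac{1}{20084}\right) = -32842 - \left(3207 + 24673\right) \left(- \frac{1}{20084}\right) = -32842 - 27880 \left(- \frac{1}{20084}\right) = -32842 - - \frac{6970}{5021} = -32842 + \frac{6970}{5021} = - \frac{164892712}{5021}$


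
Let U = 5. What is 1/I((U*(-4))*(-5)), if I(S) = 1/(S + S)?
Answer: 200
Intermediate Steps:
I(S) = 1/(2*S)
1/I((U*(-4))*(-5)) = 1/(1/(2*(((5*(-4))*(-5))))) = 1/(1/(2*((-20*(-5))))) = 1/((½)/100) = 1/((½)*(1/100)) = 1/(1/200) = 200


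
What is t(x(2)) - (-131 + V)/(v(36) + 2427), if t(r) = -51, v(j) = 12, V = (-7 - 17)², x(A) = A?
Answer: -124834/2439 ≈ -51.182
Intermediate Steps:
V = 576 (V = (-24)² = 576)
t(x(2)) - (-131 + V)/(v(36) + 2427) = -51 - (-131 + 576)/(12 + 2427) = -51 - 445/2439 = -124834/2439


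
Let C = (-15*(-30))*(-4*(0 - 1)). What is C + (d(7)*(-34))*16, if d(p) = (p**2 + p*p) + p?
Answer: -55320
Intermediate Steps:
d(p) = p + 2*p**2 (d(p) = (p**2 + p**2) + p = 2*p**2 + p = p + 2*p**2)
C = 1800 (C = 450*(-4*(-1)) = 450*4 = 1800)
C + (d(7)*(-34))*16 = 1800 + ((7*(1 + 2*7))*(-34))*16 = 1800 + ((7*(1 + 14))*(-34))*16 = 1800 + ((7*15)*(-34))*16 = 1800 + (105*(-34))*16 = 1800 - 3570*16 = 1800 - 57120 = -55320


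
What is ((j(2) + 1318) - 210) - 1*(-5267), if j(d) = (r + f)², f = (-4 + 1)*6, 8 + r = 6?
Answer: 6775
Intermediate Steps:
r = -2 (r = -8 + 6 = -2)
f = -18 (f = -3*6 = -18)
j(d) = 400 (j(d) = (-2 - 18)² = (-20)² = 400)
((j(2) + 1318) - 210) - 1*(-5267) = ((400 + 1318) - 210) - 1*(-5267) = (1718 - 210) + 5267 = 1508 + 5267 = 6775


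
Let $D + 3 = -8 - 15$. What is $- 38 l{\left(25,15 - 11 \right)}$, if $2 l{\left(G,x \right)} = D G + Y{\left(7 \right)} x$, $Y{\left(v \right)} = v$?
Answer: $11818$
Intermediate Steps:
$D = -26$ ($D = -3 - 23 = -26$)
$l{\left(G,x \right)} = - 13 G + \frac{7 x}{2}$ ($l{\left(G,x \right)} = \frac{- 26 G + 7 x}{2} = - 13 G + \frac{7 x}{2}$)
$- 38 l{\left(25,15 - 11 \right)} = - 38 \left(\left(-13\right) 25 + \frac{7 \left(15 - 11\right)}{2}\right) = - 38 \left(-325 + \frac{7 \left(15 - 11\right)}{2}\right) = - 38 \left(-325 + \frac{7}{2} \cdot 4\right) = - 38 \left(-325 + 14\right) = \left(-38\right) \left(-311\right) = 11818$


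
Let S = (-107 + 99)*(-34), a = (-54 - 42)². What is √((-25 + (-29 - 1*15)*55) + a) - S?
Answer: -272 + √6771 ≈ -189.71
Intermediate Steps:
a = 9216 (a = (-96)² = 9216)
S = 272 (S = -8*(-34) = 272)
√((-25 + (-29 - 1*15)*55) + a) - S = √((-25 + (-29 - 1*15)*55) + 9216) - 1*272 = √((-25 + (-29 - 15)*55) + 9216) - 272 = √((-25 - 44*55) + 9216) - 272 = √((-25 - 2420) + 9216) - 272 = √(-2445 + 9216) - 272 = √6771 - 272 = -272 + √6771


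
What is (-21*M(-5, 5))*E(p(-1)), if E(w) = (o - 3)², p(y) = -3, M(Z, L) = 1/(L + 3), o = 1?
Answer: -21/2 ≈ -10.500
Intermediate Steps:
M(Z, L) = 1/(3 + L)
E(w) = 4 (E(w) = (1 - 3)² = (-2)² = 4)
(-21*M(-5, 5))*E(p(-1)) = -21/(3 + 5)*4 = -21/8*4 = -21/2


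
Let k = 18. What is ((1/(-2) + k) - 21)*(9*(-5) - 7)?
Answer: 182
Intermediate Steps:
((1/(-2) + k) - 21)*(9*(-5) - 7) = ((1/(-2) + 18) - 21)*(9*(-5) - 7) = ((-½ + 18) - 21)*(-45 - 7) = (35/2 - 21)*(-52) = -7/2*(-52) = 182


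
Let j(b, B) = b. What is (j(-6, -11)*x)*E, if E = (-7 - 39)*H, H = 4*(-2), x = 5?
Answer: -11040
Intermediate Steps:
H = -8
E = 368 (E = (-7 - 39)*(-8) = -46*(-8) = 368)
(j(-6, -11)*x)*E = -6*5*368 = -30*368 = -11040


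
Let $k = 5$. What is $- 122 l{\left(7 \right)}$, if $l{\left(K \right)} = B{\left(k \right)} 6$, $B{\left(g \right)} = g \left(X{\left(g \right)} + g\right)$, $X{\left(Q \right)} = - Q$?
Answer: $0$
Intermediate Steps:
$B{\left(g \right)} = 0$ ($B{\left(g \right)} = g \left(- g + g\right) = g 0 = 0$)
$l{\left(K \right)} = 0$ ($l{\left(K \right)} = 0 \cdot 6 = 0$)
$- 122 l{\left(7 \right)} = \left(-122\right) 0 = 0$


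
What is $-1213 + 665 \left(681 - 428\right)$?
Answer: $167032$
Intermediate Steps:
$-1213 + 665 \left(681 - 428\right) = -1213 + 665 \cdot 253 = -1213 + 168245 = 167032$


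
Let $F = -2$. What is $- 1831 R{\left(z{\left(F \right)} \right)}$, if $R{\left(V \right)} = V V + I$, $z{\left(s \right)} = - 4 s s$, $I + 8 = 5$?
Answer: $-463243$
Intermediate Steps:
$I = -3$ ($I = -8 + 5 = -3$)
$z{\left(s \right)} = - 4 s^{2}$
$R{\left(V \right)} = -3 + V^{2}$ ($R{\left(V \right)} = V V - 3 = V^{2} - 3 = -3 + V^{2}$)
$- 1831 R{\left(z{\left(F \right)} \right)} = - 1831 \left(-3 + \left(- 4 \left(-2\right)^{2}\right)^{2}\right) = - 1831 \left(-3 + \left(\left(-4\right) 4\right)^{2}\right) = - 1831 \left(-3 + \left(-16\right)^{2}\right) = - 1831 \left(-3 + 256\right) = \left(-1831\right) 253 = -463243$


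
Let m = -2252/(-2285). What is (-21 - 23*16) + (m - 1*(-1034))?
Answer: 1476077/2285 ≈ 645.99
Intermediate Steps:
m = 2252/2285 (m = -2252*(-1/2285) = 2252/2285 ≈ 0.98556)
(-21 - 23*16) + (m - 1*(-1034)) = (-21 - 23*16) + (2252/2285 - 1*(-1034)) = (-21 - 368) + (2252/2285 + 1034) = -389 + 2364942/2285 = 1476077/2285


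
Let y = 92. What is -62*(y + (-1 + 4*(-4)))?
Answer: -4650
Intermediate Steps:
-62*(y + (-1 + 4*(-4))) = -62*(92 + (-1 + 4*(-4))) = -62*(92 + (-1 - 16)) = -62*(92 - 17) = -62*75 = -4650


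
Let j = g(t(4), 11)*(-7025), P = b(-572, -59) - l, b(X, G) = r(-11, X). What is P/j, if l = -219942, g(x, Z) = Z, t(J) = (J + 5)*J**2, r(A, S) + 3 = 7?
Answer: -219946/77275 ≈ -2.8463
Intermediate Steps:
r(A, S) = 4 (r(A, S) = -3 + 7 = 4)
b(X, G) = 4
t(J) = J**2*(5 + J) (t(J) = (5 + J)*J**2 = J**2*(5 + J))
P = 219946 (P = 4 - 1*(-219942) = 4 + 219942 = 219946)
j = -77275 (j = 11*(-7025) = -77275)
P/j = 219946/(-77275) = 219946*(-1/77275) = -219946/77275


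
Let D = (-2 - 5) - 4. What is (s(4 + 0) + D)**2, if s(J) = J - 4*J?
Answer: 529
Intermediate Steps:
s(J) = -3*J
D = -11 (D = -7 - 4 = -11)
(s(4 + 0) + D)**2 = (-3*(4 + 0) - 11)**2 = (-3*4 - 11)**2 = (-12 - 11)**2 = (-23)**2 = 529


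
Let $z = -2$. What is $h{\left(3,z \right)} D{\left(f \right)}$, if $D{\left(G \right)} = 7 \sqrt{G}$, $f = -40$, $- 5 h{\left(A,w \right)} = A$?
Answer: $- \frac{42 i \sqrt{10}}{5} \approx - 26.563 i$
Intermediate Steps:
$h{\left(A,w \right)} = - \frac{A}{5}$
$h{\left(3,z \right)} D{\left(f \right)} = \left(- \frac{1}{5}\right) 3 \cdot 7 \sqrt{-40} = - \frac{3 \cdot 7 \cdot 2 i \sqrt{10}}{5} = - \frac{3 \cdot 14 i \sqrt{10}}{5} = - \frac{42 i \sqrt{10}}{5}$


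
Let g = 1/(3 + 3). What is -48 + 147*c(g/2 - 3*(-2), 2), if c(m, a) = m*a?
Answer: 3481/2 ≈ 1740.5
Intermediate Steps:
g = ⅙ (g = 1/6 = ⅙ ≈ 0.16667)
c(m, a) = a*m
-48 + 147*c(g/2 - 3*(-2), 2) = -48 + 147*(2*((⅙)/2 - 3*(-2))) = -48 + 147*(2*((⅙)*(½) + 6)) = -48 + 147*(2*(1/12 + 6)) = -48 + 147*(2*(73/12)) = -48 + 147*(73/6) = -48 + 3577/2 = 3481/2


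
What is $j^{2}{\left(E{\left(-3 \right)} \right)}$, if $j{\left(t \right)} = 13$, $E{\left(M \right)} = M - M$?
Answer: $169$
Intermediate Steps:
$E{\left(M \right)} = 0$
$j^{2}{\left(E{\left(-3 \right)} \right)} = 13^{2} = 169$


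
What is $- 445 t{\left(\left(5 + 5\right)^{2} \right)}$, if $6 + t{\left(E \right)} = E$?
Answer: $-41830$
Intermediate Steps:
$t{\left(E \right)} = -6 + E$
$- 445 t{\left(\left(5 + 5\right)^{2} \right)} = - 445 \left(-6 + \left(5 + 5\right)^{2}\right) = - 445 \left(-6 + 10^{2}\right) = - 445 \left(-6 + 100\right) = \left(-445\right) 94 = -41830$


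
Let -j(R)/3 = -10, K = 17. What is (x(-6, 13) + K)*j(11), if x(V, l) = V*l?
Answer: -1830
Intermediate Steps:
j(R) = 30 (j(R) = -3*(-10) = 30)
(x(-6, 13) + K)*j(11) = (-6*13 + 17)*30 = (-78 + 17)*30 = -61*30 = -1830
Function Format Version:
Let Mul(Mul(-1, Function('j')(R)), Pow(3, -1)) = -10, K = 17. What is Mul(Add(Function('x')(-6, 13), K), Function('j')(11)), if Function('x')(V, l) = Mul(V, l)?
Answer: -1830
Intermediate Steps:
Function('j')(R) = 30 (Function('j')(R) = Mul(-3, -10) = 30)
Mul(Add(Function('x')(-6, 13), K), Function('j')(11)) = Mul(Add(Mul(-6, 13), 17), 30) = Mul(Add(-78, 17), 30) = Mul(-61, 30) = -1830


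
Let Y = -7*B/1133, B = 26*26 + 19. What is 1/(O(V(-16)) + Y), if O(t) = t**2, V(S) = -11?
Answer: 1133/132228 ≈ 0.0085685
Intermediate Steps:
B = 695 (B = 676 + 19 = 695)
Y = -4865/1133 ≈ -4.2939
1/(O(V(-16)) + Y) = 1/((-11)**2 - 4865/1133) = 1/(121 - 4865/1133) = 1/(132228/1133) = 1133/132228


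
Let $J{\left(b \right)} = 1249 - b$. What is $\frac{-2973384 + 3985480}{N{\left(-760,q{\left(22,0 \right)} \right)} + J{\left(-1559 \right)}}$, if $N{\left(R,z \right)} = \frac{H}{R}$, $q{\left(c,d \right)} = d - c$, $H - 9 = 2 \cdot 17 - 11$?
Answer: $\frac{24037280}{66689} \approx 360.44$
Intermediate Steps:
$H = 32$ ($H = 9 + \left(2 \cdot 17 - 11\right) = 9 + \left(34 - 11\right) = 9 + 23 = 32$)
$N{\left(R,z \right)} = \frac{32}{R}$
$\frac{-2973384 + 3985480}{N{\left(-760,q{\left(22,0 \right)} \right)} + J{\left(-1559 \right)}} = \frac{-2973384 + 3985480}{\frac{32}{-760} + \left(1249 - -1559\right)} = \frac{1012096}{32 \left(- \frac{1}{760}\right) + \left(1249 + 1559\right)} = \frac{1012096}{- \frac{4}{95} + 2808} = \frac{1012096}{\frac{266756}{95}} = 1012096 \cdot \frac{95}{266756} = \frac{24037280}{66689}$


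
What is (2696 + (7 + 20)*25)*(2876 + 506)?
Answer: 11400722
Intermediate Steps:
(2696 + (7 + 20)*25)*(2876 + 506) = (2696 + 27*25)*3382 = (2696 + 675)*3382 = 3371*3382 = 11400722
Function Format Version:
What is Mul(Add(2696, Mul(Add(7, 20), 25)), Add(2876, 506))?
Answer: 11400722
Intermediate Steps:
Mul(Add(2696, Mul(Add(7, 20), 25)), Add(2876, 506)) = Mul(Add(2696, Mul(27, 25)), 3382) = Mul(Add(2696, 675), 3382) = Mul(3371, 3382) = 11400722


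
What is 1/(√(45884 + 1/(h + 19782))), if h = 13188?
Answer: √49876867008570/1512795481 ≈ 0.0046684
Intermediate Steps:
1/(√(45884 + 1/(h + 19782))) = 1/(√(45884 + 1/(13188 + 19782))) = 1/(√(45884 + 1/32970)) = 1/(√(1512795481/32970)) = 1/(√49876867008570/32970) = √49876867008570/1512795481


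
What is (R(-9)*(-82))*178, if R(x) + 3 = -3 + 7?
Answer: -14596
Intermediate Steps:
R(x) = 1 (R(x) = -3 + (-3 + 7) = -3 + 4 = 1)
(R(-9)*(-82))*178 = (1*(-82))*178 = -82*178 = -14596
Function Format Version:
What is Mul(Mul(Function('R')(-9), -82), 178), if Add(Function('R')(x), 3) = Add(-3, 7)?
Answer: -14596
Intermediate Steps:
Function('R')(x) = 1 (Function('R')(x) = Add(-3, Add(-3, 7)) = Add(-3, 4) = 1)
Mul(Mul(Function('R')(-9), -82), 178) = Mul(Mul(1, -82), 178) = Mul(-82, 178) = -14596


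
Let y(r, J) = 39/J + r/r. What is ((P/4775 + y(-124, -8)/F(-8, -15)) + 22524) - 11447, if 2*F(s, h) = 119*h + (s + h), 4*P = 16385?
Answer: 76509919541/6906560 ≈ 11078.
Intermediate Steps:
P = 16385/4 (P = (¼)*16385 = 16385/4 ≈ 4096.3)
y(r, J) = 1 + 39/J (y(r, J) = 39/J + 1 = 1 + 39/J)
F(s, h) = s/2 + 60*h (F(s, h) = (119*h + (s + h))/2 = (119*h + (h + s))/2 = (s + 120*h)/2 = s/2 + 60*h)
((P/4775 + y(-124, -8)/F(-8, -15)) + 22524) - 11447 = (((16385/4)/4775 + ((39 - 8)/(-8))/((½)*(-8) + 60*(-15))) + 22524) - 11447 = (((16385/4)*(1/4775) + (-⅛*31)/(-4 - 900)) + 22524) - 11447 = ((3277/3820 - 31/8/(-904)) + 22524) - 11447 = ((3277/3820 - 31/8*(-1/904)) + 22524) - 11447 = ((3277/3820 + 31/7232) + 22524) - 11447 = (5954421/6906560 + 22524) - 11447 = 155569311861/6906560 - 11447 = 76509919541/6906560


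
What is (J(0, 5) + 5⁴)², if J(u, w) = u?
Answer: 390625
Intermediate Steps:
(J(0, 5) + 5⁴)² = (0 + 5⁴)² = (0 + 625)² = 625² = 390625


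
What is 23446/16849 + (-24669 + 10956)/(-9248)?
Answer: 447878945/155819552 ≈ 2.8743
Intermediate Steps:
23446/16849 + (-24669 + 10956)/(-9248) = 23446*(1/16849) - 13713*(-1/9248) = 23446/16849 + 13713/9248 = 447878945/155819552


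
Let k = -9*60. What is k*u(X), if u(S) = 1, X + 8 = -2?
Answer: -540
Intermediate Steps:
X = -10 (X = -8 - 2 = -10)
k = -540
k*u(X) = -540*1 = -540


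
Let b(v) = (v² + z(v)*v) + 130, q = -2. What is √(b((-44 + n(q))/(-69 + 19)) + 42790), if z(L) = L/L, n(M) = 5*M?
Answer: 2*√6706601/25 ≈ 207.18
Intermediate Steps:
z(L) = 1
b(v) = 130 + v + v² (b(v) = (v² + 1*v) + 130 = (v² + v) + 130 = (v + v²) + 130 = 130 + v + v²)
√(b((-44 + n(q))/(-69 + 19)) + 42790) = √((130 + (-44 + 5*(-2))/(-69 + 19) + ((-44 + 5*(-2))/(-69 + 19))²) + 42790) = √((130 + (-44 - 10)/(-50) + ((-44 - 10)/(-50))²) + 42790) = √((130 - 54*(-1/50) + (-54*(-1/50))²) + 42790) = √((130 + 27/25 + (27/25)²) + 42790) = √((130 + 27/25 + 729/625) + 42790) = √(82654/625 + 42790) = √(26826404/625) = 2*√6706601/25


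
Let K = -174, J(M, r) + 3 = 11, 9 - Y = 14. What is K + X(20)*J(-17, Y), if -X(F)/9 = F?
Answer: -1614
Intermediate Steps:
Y = -5 (Y = 9 - 1*14 = 9 - 14 = -5)
J(M, r) = 8 (J(M, r) = -3 + 11 = 8)
X(F) = -9*F
K + X(20)*J(-17, Y) = -174 - 9*20*8 = -174 - 180*8 = -174 - 1440 = -1614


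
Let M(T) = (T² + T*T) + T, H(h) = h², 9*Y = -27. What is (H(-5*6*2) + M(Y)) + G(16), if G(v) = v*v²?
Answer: 7711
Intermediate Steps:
Y = -3 (Y = (⅑)*(-27) = -3)
G(v) = v³
M(T) = T + 2*T² (M(T) = (T² + T²) + T = 2*T² + T = T + 2*T²)
(H(-5*6*2) + M(Y)) + G(16) = ((-5*6*2)² - 3*(1 + 2*(-3))) + 16³ = ((-30*2)² - 3*(1 - 6)) + 4096 = ((-60)² - 3*(-5)) + 4096 = (3600 + 15) + 4096 = 3615 + 4096 = 7711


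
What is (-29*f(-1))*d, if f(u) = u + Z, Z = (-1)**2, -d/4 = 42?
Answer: 0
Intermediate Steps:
d = -168 (d = -4*42 = -168)
Z = 1
f(u) = 1 + u (f(u) = u + 1 = 1 + u)
(-29*f(-1))*d = -29*(1 - 1)*(-168) = -29*0*(-168) = 0*(-168) = 0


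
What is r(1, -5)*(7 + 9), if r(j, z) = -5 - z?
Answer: 0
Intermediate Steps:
r(1, -5)*(7 + 9) = (-5 - 1*(-5))*(7 + 9) = (-5 + 5)*16 = 0*16 = 0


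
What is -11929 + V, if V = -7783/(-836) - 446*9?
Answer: -13320565/836 ≈ -15934.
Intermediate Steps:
V = -3347921/836 (V = -7783*(-1/836) - 4014 = 7783/836 - 4014 = -3347921/836 ≈ -4004.7)
-11929 + V = -11929 - 3347921/836 = -13320565/836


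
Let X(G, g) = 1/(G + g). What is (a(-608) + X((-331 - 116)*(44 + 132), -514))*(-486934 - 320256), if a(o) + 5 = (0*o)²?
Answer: 159795771945/39593 ≈ 4.0360e+6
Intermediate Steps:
a(o) = -5 (a(o) = -5 + (0*o)² = -5 + 0² = -5 + 0 = -5)
(a(-608) + X((-331 - 116)*(44 + 132), -514))*(-486934 - 320256) = (-5 + 1/((-331 - 116)*(44 + 132) - 514))*(-486934 - 320256) = (-5 + 1/(-447*176 - 514))*(-807190) = (-5 + 1/(-78672 - 514))*(-807190) = (-5 + 1/(-79186))*(-807190) = (-5 - 1/79186)*(-807190) = -395931/79186*(-807190) = 159795771945/39593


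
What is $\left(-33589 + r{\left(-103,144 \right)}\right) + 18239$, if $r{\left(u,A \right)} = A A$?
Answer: $5386$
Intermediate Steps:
$r{\left(u,A \right)} = A^{2}$
$\left(-33589 + r{\left(-103,144 \right)}\right) + 18239 = \left(-33589 + 144^{2}\right) + 18239 = \left(-33589 + 20736\right) + 18239 = -12853 + 18239 = 5386$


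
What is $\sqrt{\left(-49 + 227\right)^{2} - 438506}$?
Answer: $i \sqrt{406822} \approx 637.83 i$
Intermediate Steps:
$\sqrt{\left(-49 + 227\right)^{2} - 438506} = \sqrt{178^{2} - 438506} = \sqrt{31684 - 438506} = \sqrt{-406822} = i \sqrt{406822}$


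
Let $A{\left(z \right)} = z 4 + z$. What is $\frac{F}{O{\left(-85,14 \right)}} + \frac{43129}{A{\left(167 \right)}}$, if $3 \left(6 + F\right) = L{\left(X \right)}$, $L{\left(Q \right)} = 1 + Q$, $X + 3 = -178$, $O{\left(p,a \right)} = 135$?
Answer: $\frac{384487}{7515} \approx 51.163$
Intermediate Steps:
$X = -181$ ($X = -3 - 178 = -181$)
$A{\left(z \right)} = 5 z$ ($A{\left(z \right)} = 4 z + z = 5 z$)
$F = -66$ ($F = -6 + \frac{1 - 181}{3} = -6 + \frac{1}{3} \left(-180\right) = -6 - 60 = -66$)
$\frac{F}{O{\left(-85,14 \right)}} + \frac{43129}{A{\left(167 \right)}} = - \frac{66}{135} + \frac{43129}{5 \cdot 167} = \left(-66\right) \frac{1}{135} + \frac{43129}{835} = - \frac{22}{45} + 43129 \cdot \frac{1}{835} = - \frac{22}{45} + \frac{43129}{835} = \frac{384487}{7515}$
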